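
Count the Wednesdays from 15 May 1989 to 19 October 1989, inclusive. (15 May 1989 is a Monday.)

15 May 1989 is a Monday; the first Wednesday on or after it is 17 May 1989 (2 days later).
From 17 May 1989 to 19 October 1989: 14 + 30 + 31 + 31 + 30 + 19 = 155 days (rest of May, June, July, August, September, October).
155 ÷ 7 = 22 full weeks with remainder 1, so 22 more Wednesdays after the first → 23.

23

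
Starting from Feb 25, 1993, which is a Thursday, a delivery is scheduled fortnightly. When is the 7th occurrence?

May 20, 1993

The 7th occurrence is 6 intervals after the first: 6 × 14 = 84 days after Feb 25, 1993.
Feb has 28 days — 3 days to the end of Feb leaves 81.
Mar has 31 days (50 left).
Apr has 30 days (20 left).
20 days into May → May 20, 1993.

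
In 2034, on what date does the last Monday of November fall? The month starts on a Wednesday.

November 2034 begins on a Wednesday, so the first Monday is November 6 (5 days later).
November 2034 has 30 days. Adding weeks: 6, 13, 20, 27 — the last one ≤ 30 is the 27th.

November 27, 2034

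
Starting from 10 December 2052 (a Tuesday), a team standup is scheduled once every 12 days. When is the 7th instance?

The 7th occurrence is 6 intervals after the first: 6 × 12 = 72 days after 10 December 2052.
December has 31 days — 21 days to the end of December leaves 51.
January has 31 days (20 left).
20 days into February → 20 February 2053.

20 February 2053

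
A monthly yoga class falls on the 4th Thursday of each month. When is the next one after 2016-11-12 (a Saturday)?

November 2016 starts on a Tuesday; its first Thursday is the 3rd, so the 4th Thursday is the 24th — 2016-11-24.
2016-11-24 is after 2016-11-12, so that is the next one.

2016-11-24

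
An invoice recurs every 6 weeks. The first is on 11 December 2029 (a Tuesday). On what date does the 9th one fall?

The 9th occurrence is 8 intervals after the first: 8 × 42 = 336 days after 11 December 2029.
December has 31 days — 20 days to the end of December leaves 316.
January has 31 days (285 left).
February has 28 days (257 left).
March has 31 days (226 left).
April has 30 days (196 left).
May has 31 days (165 left).
June has 30 days (135 left).
July has 31 days (104 left).
August has 31 days (73 left).
September has 30 days (43 left).
October has 31 days (12 left).
12 days into November → 12 November 2030.

12 November 2030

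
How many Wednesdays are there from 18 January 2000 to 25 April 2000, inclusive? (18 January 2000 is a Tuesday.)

18 January 2000 is a Tuesday; the first Wednesday on or after it is 19 January 2000 (1 day later).
From 19 January 2000 to 25 April 2000: 12 + 29 + 31 + 25 = 97 days (rest of January, February, March, April).
97 ÷ 7 = 13 full weeks with remainder 6, so 13 more Wednesdays after the first → 14.

14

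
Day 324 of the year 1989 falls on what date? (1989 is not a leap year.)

1989-11-20

January has 31 days (324 − 31 = 293 remain).
February has 28 days (293 − 28 = 265 remain).
March has 31 days (265 − 31 = 234 remain).
April has 30 days (234 − 30 = 204 remain).
May has 31 days (204 − 31 = 173 remain).
June has 30 days (173 − 30 = 143 remain).
July has 31 days (143 − 31 = 112 remain).
August has 31 days (112 − 31 = 81 remain).
September has 30 days (81 − 30 = 51 remain).
October has 31 days (51 − 31 = 20 remain).
20 into November → November 20.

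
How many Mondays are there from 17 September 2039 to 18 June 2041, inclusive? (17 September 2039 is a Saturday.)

92

17 September 2039 is a Saturday; the first Monday on or after it is 19 September 2039 (2 days later).
From 19 September 2039 to 18 June 2041: 103 + 366 + 169 = 638 days (rest of 2039, 2040, to 18 June 2041 in 2041).
638 ÷ 7 = 91 full weeks with remainder 1, so 91 more Mondays after the first → 92.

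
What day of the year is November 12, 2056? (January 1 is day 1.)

317

Days in months before November: 31 + 29 + 31 + 30 + 31 + 30 + 31 + 31 + 30 + 31 = 305.
Plus 12 days into November → day 317.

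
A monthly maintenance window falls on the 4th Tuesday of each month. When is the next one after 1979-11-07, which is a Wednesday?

November 1979 starts on a Thursday; its first Tuesday is the 6th, so the 4th Tuesday is the 27th — 1979-11-27.
1979-11-27 is after 1979-11-07, so that is the next one.

1979-11-27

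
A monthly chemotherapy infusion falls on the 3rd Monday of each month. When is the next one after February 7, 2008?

February 18, 2008

February 2008 starts on a Friday; its first Monday is the 4th, so the 3rd Monday is the 18th — February 18, 2008.
February 18, 2008 is after February 7, 2008, so that is the next one.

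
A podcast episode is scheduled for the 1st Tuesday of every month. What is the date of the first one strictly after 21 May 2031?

May 2031 starts on a Thursday, so its 1st Tuesday is 6 May 2031 (5 days in).
That is not after 21 May 2031, so look at June 2031.
June 2031 starts on a Sunday, so its 1st Tuesday is 3 June 2031 (2 days in).

3 June 2031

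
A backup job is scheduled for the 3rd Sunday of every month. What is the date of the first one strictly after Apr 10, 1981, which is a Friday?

Apr 19, 1981

Apr 1981 starts on a Wednesday; its first Sunday is the 5th, so the 3rd Sunday is the 19th — Apr 19, 1981.
Apr 19, 1981 is after Apr 10, 1981, so that is the next one.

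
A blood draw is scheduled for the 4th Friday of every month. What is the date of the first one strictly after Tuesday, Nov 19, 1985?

Nov 22, 1985

Nov 1985 starts on a Friday; its first Friday is the 1st, so the 4th Friday is the 22nd — Nov 22, 1985.
Nov 22, 1985 is after Nov 19, 1985, so that is the next one.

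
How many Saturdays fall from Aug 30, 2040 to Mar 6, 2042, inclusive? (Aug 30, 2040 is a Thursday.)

Aug 30, 2040 is a Thursday; the first Saturday on or after it is Sep 1, 2040 (2 days later).
From Sep 1, 2040 to Mar 6, 2042: 121 + 365 + 65 = 551 days (rest of 2040, 2041, to Mar 6, 2042 in 2042).
551 ÷ 7 = 78 full weeks with remainder 5, so 78 more Saturdays after the first → 79.

79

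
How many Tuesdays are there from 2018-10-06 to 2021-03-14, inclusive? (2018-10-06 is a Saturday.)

127

2018-10-06 is a Saturday; the first Tuesday on or after it is 2018-10-09 (3 days later).
From 2018-10-09 to 2021-03-14: 83 + 365 + 366 + 73 = 887 days (rest of 2018, 2019, 2020, to 2021-03-14 in 2021).
887 ÷ 7 = 126 full weeks with remainder 5, so 126 more Tuesdays after the first → 127.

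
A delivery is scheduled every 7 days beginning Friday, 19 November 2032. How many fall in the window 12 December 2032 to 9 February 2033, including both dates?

8

Occurrences land 7·i days after 19 November 2032 for i = 0, 1, 2, …
12 December 2032 is 23 days after the start; 23 ÷ 7 = 3 remainder 2; since the remainder is 2, round up to i = 4. First occurrence in the window: #5 on 17 December 2032 (4×7 = 28 days in).
9 February 2033 is 82 days after the start; 82 ÷ 7 = 11 remainder 5. Last occurrence in the window: #12 on 4 February 2033.
Occurrences #5 through #12: 8 in total.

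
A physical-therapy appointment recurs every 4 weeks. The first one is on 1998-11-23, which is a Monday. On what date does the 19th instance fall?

2000-04-10

The 19th occurrence is 18 intervals after the first: 18 × 28 = 504 days after 1998-11-23.
November has 30 days — 7 days to the end of November leaves 497.
From end of November to end of 1998 is 31 days (466 left).
1999 has 365 days (101 left).
January has 31 days (70 left).
February has 29 days (41 left).
March has 31 days (10 left).
10 days into April → 2000-04-10.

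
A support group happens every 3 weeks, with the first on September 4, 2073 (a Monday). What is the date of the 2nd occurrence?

The 2nd occurrence is 1 interval after the first: 1 × 21 = 21 days after September 4, 2073.
21 days later is September 25, 2073.

September 25, 2073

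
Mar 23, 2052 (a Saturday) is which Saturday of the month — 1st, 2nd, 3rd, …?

Day 23 falls in week ⌈23/7⌉ of the month.
Days 1–7 hold the 1st Saturday, 8–14 the 2nd, 15–21 the 3rd, 22–28 the 4th, 29–31 the 5th.
23 is in the range for the 4th.

4th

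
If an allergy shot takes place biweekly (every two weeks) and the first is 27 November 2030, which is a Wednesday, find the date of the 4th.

The 4th occurrence is 3 intervals after the first: 3 × 14 = 42 days after 27 November 2030.
November has 30 days — 3 days to the end of November leaves 39.
December has 31 days (8 left).
8 days into January → 8 January 2031.

8 January 2031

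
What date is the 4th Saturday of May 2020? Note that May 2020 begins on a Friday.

May 2020 begins on a Friday, so the first Saturday is May 2 (1 day later).
The 4th Saturday is 3 weeks later: 2 + 21 = 23.

May 23, 2020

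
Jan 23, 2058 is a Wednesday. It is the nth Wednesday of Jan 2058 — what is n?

Day 23 falls in week ⌈23/7⌉ of the month.
Days 1–7 hold the 1st Wednesday, 8–14 the 2nd, 15–21 the 3rd, 22–28 the 4th, 29–31 the 5th.
23 is in the range for the 4th.

4th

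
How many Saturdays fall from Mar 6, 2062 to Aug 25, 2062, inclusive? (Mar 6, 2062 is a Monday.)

Mar 6, 2062 is a Monday; the first Saturday on or after it is Mar 11, 2062 (5 days later).
From Mar 11, 2062 to Aug 25, 2062: 20 + 30 + 31 + 30 + 31 + 25 = 167 days (rest of Mar, Apr, May, Jun, Jul, Aug).
167 ÷ 7 = 23 full weeks with remainder 6, so 23 more Saturdays after the first → 24.

24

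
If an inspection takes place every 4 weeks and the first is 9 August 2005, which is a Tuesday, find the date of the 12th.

13 June 2006

The 12th occurrence is 11 intervals after the first: 11 × 28 = 308 days after 9 August 2005.
August has 31 days — 22 days to the end of August leaves 286.
September has 30 days (256 left).
October has 31 days (225 left).
November has 30 days (195 left).
December has 31 days (164 left).
January has 31 days (133 left).
February has 28 days (105 left).
March has 31 days (74 left).
April has 30 days (44 left).
May has 31 days (13 left).
13 days into June → 13 June 2006.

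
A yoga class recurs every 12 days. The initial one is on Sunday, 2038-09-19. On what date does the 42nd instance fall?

2040-01-24

The 42nd occurrence is 41 intervals after the first: 41 × 12 = 492 days after 2038-09-19.
September has 30 days — 11 days to the end of September leaves 481.
From end of September to end of 2038 is 92 days (389 left).
2039 has 365 days (24 left).
24 days into January → 2040-01-24.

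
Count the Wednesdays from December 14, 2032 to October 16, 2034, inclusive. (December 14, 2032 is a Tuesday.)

December 14, 2032 is a Tuesday; the first Wednesday on or after it is December 15, 2032 (1 day later).
From December 15, 2032 to October 16, 2034: 16 + 365 + 289 = 670 days (rest of 2032, 2033, to October 16, 2034 in 2034).
670 ÷ 7 = 95 full weeks with remainder 5, so 95 more Wednesdays after the first → 96.

96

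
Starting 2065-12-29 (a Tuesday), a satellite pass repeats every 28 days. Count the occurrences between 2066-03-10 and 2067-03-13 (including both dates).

13

Occurrences land 28·i days after 2065-12-29 for i = 0, 1, 2, …
2066-03-10 is 71 days after the start; 71 ÷ 28 = 2 remainder 15; since the remainder is 15, round up to i = 3. First occurrence in the window: #4 on 2066-03-23 (3×28 = 84 days in).
2067-03-13 is 439 days after the start; 439 ÷ 28 = 15 remainder 19. Last occurrence in the window: #16 on 2067-02-22.
Occurrences #4 through #16: 13 in total.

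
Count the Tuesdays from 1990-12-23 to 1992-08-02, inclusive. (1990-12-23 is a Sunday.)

84

1990-12-23 is a Sunday; the first Tuesday on or after it is 1990-12-25 (2 days later).
From 1990-12-25 to 1992-08-02: 6 + 365 + 215 = 586 days (rest of 1990, 1991, to 1992-08-02 in 1992).
586 ÷ 7 = 83 full weeks with remainder 5, so 83 more Tuesdays after the first → 84.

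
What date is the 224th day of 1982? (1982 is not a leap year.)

January has 31 days (224 − 31 = 193 remain).
February has 28 days (193 − 28 = 165 remain).
March has 31 days (165 − 31 = 134 remain).
April has 30 days (134 − 30 = 104 remain).
May has 31 days (104 − 31 = 73 remain).
June has 30 days (73 − 30 = 43 remain).
July has 31 days (43 − 31 = 12 remain).
12 into August → August 12.

12 August 1982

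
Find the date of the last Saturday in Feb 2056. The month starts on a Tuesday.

Feb 26, 2056

Feb 2056 begins on a Tuesday, so the first Saturday is Feb 5 (4 days later).
Feb 2056 has 29 days. Adding weeks: 5, 12, 19, 26 — the last one ≤ 29 is the 26th.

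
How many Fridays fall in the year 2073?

52

Jan 1, 2073 is a Sunday; the first Friday on or after it is Jan 6, 2073 (5 days later).
From Jan 6, 2073 to Dec 31, 2073: 25 + 28 + 31 + 30 + 31 + 30 + 31 + 31 + 30 + 31 + 30 + 31 = 359 days (rest of Jan, Feb, Mar, Apr, May, Jun, Jul, Aug, Sep, Oct, Nov, Dec).
359 ÷ 7 = 51 full weeks with remainder 2, so 51 more Fridays after the first → 52.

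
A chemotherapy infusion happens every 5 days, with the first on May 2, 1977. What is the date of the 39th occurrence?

The 39th occurrence is 38 intervals after the first: 38 × 5 = 190 days after May 2, 1977.
May has 31 days — 29 days to the end of May leaves 161.
June has 30 days (131 left).
July has 31 days (100 left).
August has 31 days (69 left).
September has 30 days (39 left).
October has 31 days (8 left).
8 days into November → November 8, 1977.

November 8, 1977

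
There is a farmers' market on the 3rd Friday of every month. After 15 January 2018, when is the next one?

19 January 2018

January 2018 starts on a Monday; its first Friday is the 5th, so the 3rd Friday is the 19th — 19 January 2018.
19 January 2018 is after 15 January 2018, so that is the next one.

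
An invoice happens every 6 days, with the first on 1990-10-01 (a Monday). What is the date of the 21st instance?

1991-01-29

The 21st occurrence is 20 intervals after the first: 20 × 6 = 120 days after 1990-10-01.
October has 31 days — 30 days to the end of October leaves 90.
November has 30 days (60 left).
December has 31 days (29 left).
29 days into January → 1991-01-29.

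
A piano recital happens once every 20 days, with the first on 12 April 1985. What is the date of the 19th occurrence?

The 19th occurrence is 18 intervals after the first: 18 × 20 = 360 days after 12 April 1985.
April has 30 days — 18 days to the end of April leaves 342.
May has 31 days (311 left).
June has 30 days (281 left).
July has 31 days (250 left).
August has 31 days (219 left).
September has 30 days (189 left).
October has 31 days (158 left).
November has 30 days (128 left).
December has 31 days (97 left).
January has 31 days (66 left).
February has 28 days (38 left).
March has 31 days (7 left).
7 days into April → 7 April 1986.

7 April 1986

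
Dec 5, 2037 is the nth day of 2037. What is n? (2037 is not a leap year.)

Days in months before Dec: 31 + 28 + 31 + 30 + 31 + 30 + 31 + 31 + 30 + 31 + 30 = 334.
Plus 5 days into Dec → day 339.

339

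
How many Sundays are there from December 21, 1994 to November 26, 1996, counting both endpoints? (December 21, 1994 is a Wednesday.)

101

December 21, 1994 is a Wednesday; the first Sunday on or after it is December 25, 1994 (4 days later).
From December 25, 1994 to November 26, 1996: 6 + 365 + 331 = 702 days (rest of 1994, 1995, to November 26, 1996 in 1996).
702 ÷ 7 = 100 full weeks with remainder 2, so 100 more Sundays after the first → 101.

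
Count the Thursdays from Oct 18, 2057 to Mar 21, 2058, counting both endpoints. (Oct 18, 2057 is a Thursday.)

Oct 18, 2057 is a Thursday; the first Thursday on or after it is Oct 18, 2057.
From Oct 18, 2057 to Mar 21, 2058: 13 + 30 + 31 + 31 + 28 + 21 = 154 days (rest of Oct, Nov, Dec, Jan, Feb, Mar).
154 ÷ 7 = 22 full weeks with remainder 0, so 22 more Thursdays after the first → 23.

23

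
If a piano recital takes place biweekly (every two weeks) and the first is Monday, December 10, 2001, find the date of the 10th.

The 10th occurrence is 9 intervals after the first: 9 × 14 = 126 days after December 10, 2001.
December has 31 days — 21 days to the end of December leaves 105.
January has 31 days (74 left).
February has 28 days (46 left).
March has 31 days (15 left).
15 days into April → April 15, 2002.

April 15, 2002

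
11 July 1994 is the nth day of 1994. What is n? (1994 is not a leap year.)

Days in months before July: 31 + 28 + 31 + 30 + 31 + 30 = 181.
Plus 11 days into July → day 192.

192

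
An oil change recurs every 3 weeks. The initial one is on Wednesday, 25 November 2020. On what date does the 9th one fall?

The 9th occurrence is 8 intervals after the first: 8 × 21 = 168 days after 25 November 2020.
November has 30 days — 5 days to the end of November leaves 163.
December has 31 days (132 left).
January has 31 days (101 left).
February has 28 days (73 left).
March has 31 days (42 left).
April has 30 days (12 left).
12 days into May → 12 May 2021.

12 May 2021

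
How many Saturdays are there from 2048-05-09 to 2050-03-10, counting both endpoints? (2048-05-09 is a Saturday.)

2048-05-09 is a Saturday; the first Saturday on or after it is 2048-05-09.
From 2048-05-09 to 2050-03-10: 236 + 365 + 69 = 670 days (rest of 2048, 2049, to 2050-03-10 in 2050).
670 ÷ 7 = 95 full weeks with remainder 5, so 95 more Saturdays after the first → 96.

96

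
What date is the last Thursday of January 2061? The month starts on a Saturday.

January 2061 begins on a Saturday, so the first Thursday is January 6 (5 days later).
January 2061 has 31 days. Adding weeks: 6, 13, 20, 27 — the last one ≤ 31 is the 27th.

27 January 2061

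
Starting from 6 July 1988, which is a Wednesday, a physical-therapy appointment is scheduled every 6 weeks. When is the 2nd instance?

The 2nd occurrence is 1 interval after the first: 1 × 42 = 42 days after 6 July 1988.
July has 31 days — 25 days to the end of July leaves 17.
17 days into August → 17 August 1988.

17 August 1988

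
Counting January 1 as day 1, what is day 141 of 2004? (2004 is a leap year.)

2004-05-20

January has 31 days (141 − 31 = 110 remain).
February has 29 days (110 − 29 = 81 remain).
March has 31 days (81 − 31 = 50 remain).
April has 30 days (50 − 30 = 20 remain).
20 into May → May 20.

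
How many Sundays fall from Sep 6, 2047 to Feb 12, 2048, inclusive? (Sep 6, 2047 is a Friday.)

Sep 6, 2047 is a Friday; the first Sunday on or after it is Sep 8, 2047 (2 days later).
From Sep 8, 2047 to Feb 12, 2048: 22 + 31 + 30 + 31 + 31 + 12 = 157 days (rest of Sep, Oct, Nov, Dec, Jan, Feb).
157 ÷ 7 = 22 full weeks with remainder 3, so 22 more Sundays after the first → 23.

23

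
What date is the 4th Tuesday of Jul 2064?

The first Tuesday of Jul 2064 is Jul 1.
The 4th Tuesday is 3 weeks later: 1 + 21 = 22.

Jul 22, 2064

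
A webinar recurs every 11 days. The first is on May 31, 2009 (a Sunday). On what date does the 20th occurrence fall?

December 26, 2009

The 20th occurrence is 19 intervals after the first: 19 × 11 = 209 days after May 31, 2009.
May has 31 days — 0 days to the end of May leaves 209.
June has 30 days (179 left).
July has 31 days (148 left).
August has 31 days (117 left).
September has 30 days (87 left).
October has 31 days (56 left).
November has 30 days (26 left).
26 days into December → December 26, 2009.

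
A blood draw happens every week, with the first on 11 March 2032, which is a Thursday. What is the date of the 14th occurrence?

10 June 2032

The 14th occurrence is 13 intervals after the first: 13 × 7 = 91 days after 11 March 2032.
March has 31 days — 20 days to the end of March leaves 71.
April has 30 days (41 left).
May has 31 days (10 left).
10 days into June → 10 June 2032.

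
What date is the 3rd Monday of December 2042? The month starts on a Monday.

December 2042 begins on a Monday, so the first Monday is December 1.
The 3rd Monday is 2 weeks later: 1 + 14 = 15.

2042-12-15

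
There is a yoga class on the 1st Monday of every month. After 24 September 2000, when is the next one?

2 October 2000

September 2000 starts on a Friday, so its 1st Monday is 4 September 2000 (3 days in).
That is not after 24 September 2000, so look at October 2000.
October 2000 starts on a Sunday, so its 1st Monday is 2 October 2000 (1 day in).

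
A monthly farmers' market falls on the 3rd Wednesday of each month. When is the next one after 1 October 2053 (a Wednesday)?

October 2053 starts on a Wednesday; its first Wednesday is the 1st, so the 3rd Wednesday is the 15th — 15 October 2053.
15 October 2053 is after 1 October 2053, so that is the next one.

15 October 2053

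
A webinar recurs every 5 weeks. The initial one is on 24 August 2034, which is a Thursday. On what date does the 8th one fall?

26 April 2035

The 8th occurrence is 7 intervals after the first: 7 × 35 = 245 days after 24 August 2034.
August has 31 days — 7 days to the end of August leaves 238.
September has 30 days (208 left).
October has 31 days (177 left).
November has 30 days (147 left).
December has 31 days (116 left).
January has 31 days (85 left).
February has 28 days (57 left).
March has 31 days (26 left).
26 days into April → 26 April 2035.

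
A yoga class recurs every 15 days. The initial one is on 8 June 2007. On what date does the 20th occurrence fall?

The 20th occurrence is 19 intervals after the first: 19 × 15 = 285 days after 8 June 2007.
June has 30 days — 22 days to the end of June leaves 263.
July has 31 days (232 left).
August has 31 days (201 left).
September has 30 days (171 left).
October has 31 days (140 left).
November has 30 days (110 left).
December has 31 days (79 left).
January has 31 days (48 left).
February has 29 days (19 left).
19 days into March → 19 March 2008.

19 March 2008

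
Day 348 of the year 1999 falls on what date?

January has 31 days (348 − 31 = 317 remain).
February has 28 days (317 − 28 = 289 remain).
March has 31 days (289 − 31 = 258 remain).
April has 30 days (258 − 30 = 228 remain).
May has 31 days (228 − 31 = 197 remain).
June has 30 days (197 − 30 = 167 remain).
July has 31 days (167 − 31 = 136 remain).
August has 31 days (136 − 31 = 105 remain).
September has 30 days (105 − 30 = 75 remain).
October has 31 days (75 − 31 = 44 remain).
November has 30 days (44 − 30 = 14 remain).
14 into December → December 14.

December 14, 1999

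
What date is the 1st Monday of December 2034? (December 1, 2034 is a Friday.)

2034-12-04

December 2034 begins on a Friday, so the first Monday is December 4 (3 days later).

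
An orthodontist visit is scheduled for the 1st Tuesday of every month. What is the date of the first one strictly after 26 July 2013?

6 August 2013

July 2013 starts on a Monday, so its 1st Tuesday is 2 July 2013 (1 day in).
That is not after 26 July 2013, so look at August 2013.
August 2013 starts on a Thursday, so its 1st Tuesday is 6 August 2013 (5 days in).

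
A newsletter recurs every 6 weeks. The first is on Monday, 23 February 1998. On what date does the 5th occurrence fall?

The 5th occurrence is 4 intervals after the first: 4 × 42 = 168 days after 23 February 1998.
February has 28 days — 5 days to the end of February leaves 163.
March has 31 days (132 left).
April has 30 days (102 left).
May has 31 days (71 left).
June has 30 days (41 left).
July has 31 days (10 left).
10 days into August → 10 August 1998.

10 August 1998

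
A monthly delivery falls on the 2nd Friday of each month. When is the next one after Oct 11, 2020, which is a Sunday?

Nov 13, 2020

Oct 2020 starts on a Thursday; its first Friday is the 2nd, so the 2nd Friday is the 9th — Oct 9, 2020.
That is not after Oct 11, 2020, so look at Nov 2020.
Nov 2020 starts on a Sunday; its first Friday is the 6th, so the 2nd Friday is the 13th — Nov 13, 2020.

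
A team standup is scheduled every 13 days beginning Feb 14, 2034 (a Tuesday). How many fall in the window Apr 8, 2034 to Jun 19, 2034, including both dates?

5

Occurrences land 13·i days after Feb 14, 2034 for i = 0, 1, 2, …
Apr 8, 2034 is 53 days after the start; 53 ÷ 13 = 4 remainder 1; since the remainder is 1, round up to i = 5. First occurrence in the window: #6 on Apr 20, 2034 (5×13 = 65 days in).
Jun 19, 2034 is 125 days after the start; 125 ÷ 13 = 9 remainder 8. Last occurrence in the window: #10 on Jun 11, 2034.
Occurrences #6 through #10: 5 in total.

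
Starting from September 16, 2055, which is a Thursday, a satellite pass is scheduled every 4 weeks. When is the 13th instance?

August 17, 2056

The 13th occurrence is 12 intervals after the first: 12 × 28 = 336 days after September 16, 2055.
September has 30 days — 14 days to the end of September leaves 322.
October has 31 days (291 left).
November has 30 days (261 left).
December has 31 days (230 left).
January has 31 days (199 left).
February has 29 days (170 left).
March has 31 days (139 left).
April has 30 days (109 left).
May has 31 days (78 left).
June has 30 days (48 left).
July has 31 days (17 left).
17 days into August → August 17, 2056.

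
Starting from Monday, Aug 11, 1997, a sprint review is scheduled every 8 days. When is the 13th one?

Nov 15, 1997

The 13th occurrence is 12 intervals after the first: 12 × 8 = 96 days after Aug 11, 1997.
Aug has 31 days — 20 days to the end of Aug leaves 76.
Sep has 30 days (46 left).
Oct has 31 days (15 left).
15 days into Nov → Nov 15, 1997.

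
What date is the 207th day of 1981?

26 July 1981

January has 31 days (207 − 31 = 176 remain).
February has 28 days (176 − 28 = 148 remain).
March has 31 days (148 − 31 = 117 remain).
April has 30 days (117 − 30 = 87 remain).
May has 31 days (87 − 31 = 56 remain).
June has 30 days (56 − 30 = 26 remain).
26 into July → July 26.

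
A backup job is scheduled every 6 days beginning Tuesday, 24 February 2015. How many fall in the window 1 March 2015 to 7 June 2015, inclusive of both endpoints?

Occurrences land 6·i days after 24 February 2015 for i = 0, 1, 2, …
1 March 2015 is 5 days after the start; 5 ÷ 6 = 0 remainder 5; since the remainder is 5, round up to i = 1. First occurrence in the window: #2 on 2 March 2015 (1×6 = 6 days in).
7 June 2015 is 103 days after the start; 103 ÷ 6 = 17 remainder 1. Last occurrence in the window: #18 on 6 June 2015.
Occurrences #2 through #18: 17 in total.

17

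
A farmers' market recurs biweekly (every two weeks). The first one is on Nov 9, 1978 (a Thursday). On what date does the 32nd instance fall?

The 32nd occurrence is 31 intervals after the first: 31 × 14 = 434 days after Nov 9, 1978.
Nov has 30 days — 21 days to the end of Nov leaves 413.
From end of Nov to end of 1978 is 31 days (382 left).
1979 has 365 days (17 left).
17 days into Jan → Jan 17, 1980.

Jan 17, 1980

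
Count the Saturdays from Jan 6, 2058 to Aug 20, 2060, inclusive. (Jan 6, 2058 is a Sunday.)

Jan 6, 2058 is a Sunday; the first Saturday on or after it is Jan 12, 2058 (6 days later).
From Jan 12, 2058 to Aug 20, 2060: 353 + 365 + 233 = 951 days (rest of 2058, 2059, to Aug 20, 2060 in 2060).
951 ÷ 7 = 135 full weeks with remainder 6, so 135 more Saturdays after the first → 136.

136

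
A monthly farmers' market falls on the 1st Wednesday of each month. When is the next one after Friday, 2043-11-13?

November 2043 starts on a Sunday, so its 1st Wednesday is 2043-11-04 (3 days in).
That is not after 2043-11-13, so look at December 2043.
December 2043 starts on a Tuesday, so its 1st Wednesday is 2043-12-02 (1 day in).

2043-12-02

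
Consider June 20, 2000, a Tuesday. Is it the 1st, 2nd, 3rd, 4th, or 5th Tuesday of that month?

3rd

Day 20 falls in week ⌈20/7⌉ of the month.
Days 1–7 hold the 1st Tuesday, 8–14 the 2nd, 15–21 the 3rd, 22–28 the 4th, 29–31 the 5th.
20 is in the range for the 3rd.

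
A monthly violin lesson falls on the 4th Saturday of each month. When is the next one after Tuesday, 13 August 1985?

24 August 1985

August 1985 starts on a Thursday; its first Saturday is the 3rd, so the 4th Saturday is the 24th — 24 August 1985.
24 August 1985 is after 13 August 1985, so that is the next one.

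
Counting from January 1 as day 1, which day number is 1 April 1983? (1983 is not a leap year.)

Days in months before April: 31 + 28 + 31 = 90.
Plus 1 day into April → day 91.

91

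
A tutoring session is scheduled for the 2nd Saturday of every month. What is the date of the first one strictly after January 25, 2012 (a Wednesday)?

January 2012 starts on a Sunday; its first Saturday is the 7th, so the 2nd Saturday is the 14th — January 14, 2012.
That is not after January 25, 2012, so look at February 2012.
February 2012 starts on a Wednesday; its first Saturday is the 4th, so the 2nd Saturday is the 11th — February 11, 2012.

February 11, 2012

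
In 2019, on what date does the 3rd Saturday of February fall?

2019-02-16

The first Saturday of February 2019 is February 2.
The 3rd Saturday is 2 weeks later: 2 + 14 = 16.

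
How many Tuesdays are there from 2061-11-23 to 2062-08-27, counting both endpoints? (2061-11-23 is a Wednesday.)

2061-11-23 is a Wednesday; the first Tuesday on or after it is 2061-11-29 (6 days later).
From 2061-11-29 to 2062-08-27: 1 + 31 + 31 + 28 + 31 + 30 + 31 + 30 + 31 + 27 = 271 days (rest of November, December, January, February, March, April, May, June, July, August).
271 ÷ 7 = 38 full weeks with remainder 5, so 38 more Tuesdays after the first → 39.

39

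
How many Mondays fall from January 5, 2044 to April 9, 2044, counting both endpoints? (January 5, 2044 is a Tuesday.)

13

January 5, 2044 is a Tuesday; the first Monday on or after it is January 11, 2044 (6 days later).
From January 11, 2044 to April 9, 2044: 20 + 29 + 31 + 9 = 89 days (rest of January, February, March, April).
89 ÷ 7 = 12 full weeks with remainder 5, so 12 more Mondays after the first → 13.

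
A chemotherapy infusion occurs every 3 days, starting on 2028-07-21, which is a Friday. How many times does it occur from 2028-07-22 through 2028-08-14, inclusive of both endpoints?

8

Occurrences land 3·i days after 2028-07-21 for i = 0, 1, 2, …
2028-07-22 is 1 day after the start; 1 ÷ 3 = 0 remainder 1; since the remainder is 1, round up to i = 1. First occurrence in the window: #2 on 2028-07-24 (1×3 = 3 days in).
2028-08-14 is 24 days after the start; 24 ÷ 3 = 8 remainder 0. Last occurrence in the window: #9 on 2028-08-14.
Occurrences #2 through #9: 8 in total.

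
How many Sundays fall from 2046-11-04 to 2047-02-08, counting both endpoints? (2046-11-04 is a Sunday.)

2046-11-04 is a Sunday; the first Sunday on or after it is 2046-11-04.
From 2046-11-04 to 2047-02-08: 26 + 31 + 31 + 8 = 96 days (rest of November, December, January, February).
96 ÷ 7 = 13 full weeks with remainder 5, so 13 more Sundays after the first → 14.

14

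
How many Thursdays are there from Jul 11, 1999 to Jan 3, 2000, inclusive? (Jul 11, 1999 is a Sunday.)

Jul 11, 1999 is a Sunday; the first Thursday on or after it is Jul 15, 1999 (4 days later).
From Jul 15, 1999 to Jan 3, 2000: 16 + 31 + 30 + 31 + 30 + 31 + 3 = 172 days (rest of Jul, Aug, Sep, Oct, Nov, Dec, Jan).
172 ÷ 7 = 24 full weeks with remainder 4, so 24 more Thursdays after the first → 25.

25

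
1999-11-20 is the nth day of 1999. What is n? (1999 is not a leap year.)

324

Days in months before November: 31 + 28 + 31 + 30 + 31 + 30 + 31 + 31 + 30 + 31 = 304.
Plus 20 days into November → day 324.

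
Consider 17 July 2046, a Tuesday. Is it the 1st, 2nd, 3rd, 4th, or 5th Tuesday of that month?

Day 17 falls in week ⌈17/7⌉ of the month.
Days 1–7 hold the 1st Tuesday, 8–14 the 2nd, 15–21 the 3rd, 22–28 the 4th, 29–31 the 5th.
17 is in the range for the 3rd.

3rd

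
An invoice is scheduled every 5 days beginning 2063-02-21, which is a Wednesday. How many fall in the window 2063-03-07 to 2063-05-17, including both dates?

15

Occurrences land 5·i days after 2063-02-21 for i = 0, 1, 2, …
2063-03-07 is 14 days after the start; 14 ÷ 5 = 2 remainder 4; since the remainder is 4, round up to i = 3. First occurrence in the window: #4 on 2063-03-08 (3×5 = 15 days in).
2063-05-17 is 85 days after the start; 85 ÷ 5 = 17 remainder 0. Last occurrence in the window: #18 on 2063-05-17.
Occurrences #4 through #18: 15 in total.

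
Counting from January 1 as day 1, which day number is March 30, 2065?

89

Days in months before March: 31 + 28 = 59.
Plus 30 days into March → day 89.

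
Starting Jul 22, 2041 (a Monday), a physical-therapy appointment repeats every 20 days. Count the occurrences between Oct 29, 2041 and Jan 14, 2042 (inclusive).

4

Occurrences land 20·i days after Jul 22, 2041 for i = 0, 1, 2, …
Oct 29, 2041 is 99 days after the start; 99 ÷ 20 = 4 remainder 19; since the remainder is 19, round up to i = 5. First occurrence in the window: #6 on Oct 30, 2041 (5×20 = 100 days in).
Jan 14, 2042 is 176 days after the start; 176 ÷ 20 = 8 remainder 16. Last occurrence in the window: #9 on Dec 29, 2041.
Occurrences #6 through #9: 4 in total.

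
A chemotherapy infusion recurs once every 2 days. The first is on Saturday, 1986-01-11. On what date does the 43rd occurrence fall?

The 43rd occurrence is 42 intervals after the first: 42 × 2 = 84 days after 1986-01-11.
January has 31 days — 20 days to the end of January leaves 64.
February has 28 days (36 left).
March has 31 days (5 left).
5 days into April → 1986-04-05.

1986-04-05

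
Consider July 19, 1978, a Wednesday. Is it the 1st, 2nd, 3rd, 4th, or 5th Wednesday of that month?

3rd

Day 19 falls in week ⌈19/7⌉ of the month.
Days 1–7 hold the 1st Wednesday, 8–14 the 2nd, 15–21 the 3rd, 22–28 the 4th, 29–31 the 5th.
19 is in the range for the 3rd.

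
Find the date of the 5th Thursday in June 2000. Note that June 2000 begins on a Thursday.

29 June 2000

June 2000 begins on a Thursday, so the first Thursday is June 1.
The 5th Thursday is 4 weeks later: 1 + 28 = 29.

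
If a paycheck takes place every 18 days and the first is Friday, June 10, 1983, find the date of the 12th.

The 12th occurrence is 11 intervals after the first: 11 × 18 = 198 days after June 10, 1983.
June has 30 days — 20 days to the end of June leaves 178.
July has 31 days (147 left).
August has 31 days (116 left).
September has 30 days (86 left).
October has 31 days (55 left).
November has 30 days (25 left).
25 days into December → December 25, 1983.

December 25, 1983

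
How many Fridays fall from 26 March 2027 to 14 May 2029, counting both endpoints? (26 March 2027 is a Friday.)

26 March 2027 is a Friday; the first Friday on or after it is 26 March 2027.
From 26 March 2027 to 14 May 2029: 280 + 366 + 134 = 780 days (rest of 2027, 2028, to 14 May 2029 in 2029).
780 ÷ 7 = 111 full weeks with remainder 3, so 111 more Fridays after the first → 112.

112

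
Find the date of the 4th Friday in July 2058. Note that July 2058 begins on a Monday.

July 2058 begins on a Monday, so the first Friday is July 5 (4 days later).
The 4th Friday is 3 weeks later: 5 + 21 = 26.

26 July 2058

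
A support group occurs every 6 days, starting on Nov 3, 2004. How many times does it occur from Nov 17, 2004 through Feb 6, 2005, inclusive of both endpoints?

13

Occurrences land 6·i days after Nov 3, 2004 for i = 0, 1, 2, …
Nov 17, 2004 is 14 days after the start; 14 ÷ 6 = 2 remainder 2; since the remainder is 2, round up to i = 3. First occurrence in the window: #4 on Nov 21, 2004 (3×6 = 18 days in).
Feb 6, 2005 is 95 days after the start; 95 ÷ 6 = 15 remainder 5. Last occurrence in the window: #16 on Feb 1, 2005.
Occurrences #4 through #16: 13 in total.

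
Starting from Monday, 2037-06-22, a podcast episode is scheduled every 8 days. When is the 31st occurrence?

2038-02-17

The 31st occurrence is 30 intervals after the first: 30 × 8 = 240 days after 2037-06-22.
June has 30 days — 8 days to the end of June leaves 232.
July has 31 days (201 left).
August has 31 days (170 left).
September has 30 days (140 left).
October has 31 days (109 left).
November has 30 days (79 left).
December has 31 days (48 left).
January has 31 days (17 left).
17 days into February → 2038-02-17.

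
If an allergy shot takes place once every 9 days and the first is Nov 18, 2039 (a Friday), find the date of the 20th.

May 7, 2040

The 20th occurrence is 19 intervals after the first: 19 × 9 = 171 days after Nov 18, 2039.
Nov has 30 days — 12 days to the end of Nov leaves 159.
Dec has 31 days (128 left).
Jan has 31 days (97 left).
Feb has 29 days (68 left).
Mar has 31 days (37 left).
Apr has 30 days (7 left).
7 days into May → May 7, 2040.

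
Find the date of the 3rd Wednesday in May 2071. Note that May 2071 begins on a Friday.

May 2071 begins on a Friday, so the first Wednesday is May 6 (5 days later).
The 3rd Wednesday is 2 weeks later: 6 + 14 = 20.

May 20, 2071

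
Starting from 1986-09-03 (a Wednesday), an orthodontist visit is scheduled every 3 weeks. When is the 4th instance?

The 4th occurrence is 3 intervals after the first: 3 × 21 = 63 days after 1986-09-03.
September has 30 days — 27 days to the end of September leaves 36.
October has 31 days (5 left).
5 days into November → 1986-11-05.

1986-11-05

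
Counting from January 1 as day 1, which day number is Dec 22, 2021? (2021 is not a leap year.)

356

Days in months before Dec: 31 + 28 + 31 + 30 + 31 + 30 + 31 + 31 + 30 + 31 + 30 = 334.
Plus 22 days into Dec → day 356.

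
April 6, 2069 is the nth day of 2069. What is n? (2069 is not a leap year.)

96

Days in months before April: 31 + 28 + 31 = 90.
Plus 6 days into April → day 96.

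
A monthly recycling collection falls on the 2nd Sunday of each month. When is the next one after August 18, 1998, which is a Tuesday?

August 1998 starts on a Saturday; its first Sunday is the 2nd, so the 2nd Sunday is the 9th — August 9, 1998.
That is not after August 18, 1998, so look at September 1998.
September 1998 starts on a Tuesday; its first Sunday is the 6th, so the 2nd Sunday is the 13th — September 13, 1998.

September 13, 1998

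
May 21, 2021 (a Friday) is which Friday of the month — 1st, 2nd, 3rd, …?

3rd

Day 21 falls in week ⌈21/7⌉ of the month.
Days 1–7 hold the 1st Friday, 8–14 the 2nd, 15–21 the 3rd, 22–28 the 4th, 29–31 the 5th.
21 is in the range for the 3rd.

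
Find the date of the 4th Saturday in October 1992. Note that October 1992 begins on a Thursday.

October 1992 begins on a Thursday, so the first Saturday is October 3 (2 days later).
The 4th Saturday is 3 weeks later: 3 + 21 = 24.

24 October 1992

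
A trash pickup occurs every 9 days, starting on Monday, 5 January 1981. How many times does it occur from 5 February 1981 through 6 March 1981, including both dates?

Occurrences land 9·i days after 5 January 1981 for i = 0, 1, 2, …
5 February 1981 is 31 days after the start; 31 ÷ 9 = 3 remainder 4; since the remainder is 4, round up to i = 4. First occurrence in the window: #5 on 10 February 1981 (4×9 = 36 days in).
6 March 1981 is 60 days after the start; 60 ÷ 9 = 6 remainder 6. Last occurrence in the window: #7 on 28 February 1981.
Occurrences #5 through #7: 3 in total.

3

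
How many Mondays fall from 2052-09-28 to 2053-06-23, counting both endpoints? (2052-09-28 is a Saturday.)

39

2052-09-28 is a Saturday; the first Monday on or after it is 2052-09-30 (2 days later).
From 2052-09-30 to 2053-06-23: 0 + 31 + 30 + 31 + 31 + 28 + 31 + 30 + 31 + 23 = 266 days (rest of September, October, November, December, January, February, March, April, May, June).
266 ÷ 7 = 38 full weeks with remainder 0, so 38 more Mondays after the first → 39.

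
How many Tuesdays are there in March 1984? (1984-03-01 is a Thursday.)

4

1984-03-01 is a Thursday; the first Tuesday on or after it is 1984-03-06 (5 days later).
From 1984-03-06 to 1984-03-31 is 31 − 6 = 25 days.
25 ÷ 7 = 3 full weeks with remainder 4, so 3 more Tuesdays after the first → 4.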